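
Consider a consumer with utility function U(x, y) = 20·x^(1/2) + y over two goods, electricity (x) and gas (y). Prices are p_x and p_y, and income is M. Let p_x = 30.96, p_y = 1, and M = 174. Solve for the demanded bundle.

MU_x = 10/√x, MU_y = 1. Tangency: 10/√x = p_x/p_y.
Thus x* = (10·p_y/p_x)² — independent of M — with the rest of income spent on y.
Plugging in: x* = (10·1/30.96)² = 0.1043, y* = 170.77.

x* = 0.1043, y* = 170.77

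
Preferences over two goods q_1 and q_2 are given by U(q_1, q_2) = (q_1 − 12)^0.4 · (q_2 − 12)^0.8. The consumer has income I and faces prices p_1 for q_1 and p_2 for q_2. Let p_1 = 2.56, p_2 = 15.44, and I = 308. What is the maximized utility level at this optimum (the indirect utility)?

Let q_1' = q_1−12, q_2' = q_2−12. MRS = (1/2)·q_2'/q_1' = p_1/p_2.
Substituting into the budget: q_1* = 12 + 1/3·(I − 12·p_1 − 12·p_2)/p_1, and q_2* = 12 + 2/3·(…)/p_2.
Discretionary income = 308 − 12·2.56 − 12·15.44 = 92; q_1* = 12 + 1/3·92/2.56 = 23.9792; q_2* = 12 + 2/3·92/15.44 = 15.9724.
Utility at the optimum: U(23.9792, 15.9724) = 8.1397.

V = 8.1397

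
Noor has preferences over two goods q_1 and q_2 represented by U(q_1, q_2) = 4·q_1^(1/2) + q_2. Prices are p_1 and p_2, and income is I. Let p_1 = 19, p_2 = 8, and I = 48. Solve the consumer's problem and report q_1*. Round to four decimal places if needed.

Solve: √q_1 = 2·p_2/p_1, so q_1*(p_1,p_2) = (2·p_2/p_1)², and q_2* = (I − p_1·q_1*)/p_2.
Plugging in: q_1* = (2·8/19)² = 0.7091.

q_1* = 0.7091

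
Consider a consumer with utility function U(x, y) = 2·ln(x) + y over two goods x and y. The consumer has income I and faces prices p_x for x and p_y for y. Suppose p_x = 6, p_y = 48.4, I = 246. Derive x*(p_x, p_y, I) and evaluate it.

So x*(p_x,p_y) = 2·p_y/p_x, independent of income; and y* = (I − 2·p_y)/p_y.
At the given prices: x* = 2·48.4/6 = 16.1333.

x* = 16.1333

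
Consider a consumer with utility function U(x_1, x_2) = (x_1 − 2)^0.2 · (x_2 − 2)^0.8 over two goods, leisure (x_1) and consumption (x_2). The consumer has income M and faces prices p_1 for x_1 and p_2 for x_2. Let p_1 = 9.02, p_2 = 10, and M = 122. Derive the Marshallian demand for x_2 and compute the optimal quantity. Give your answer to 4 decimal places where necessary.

x_2* = 8.7168

Discretionary income = 122 − 2·9.02 − 2·10 = 83.96; x_2* = 2 + 0.8·83.96/10 = 8.7168.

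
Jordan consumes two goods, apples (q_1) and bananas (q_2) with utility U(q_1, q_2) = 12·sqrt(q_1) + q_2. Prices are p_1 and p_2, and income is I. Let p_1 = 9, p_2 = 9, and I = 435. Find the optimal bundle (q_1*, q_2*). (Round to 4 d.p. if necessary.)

q_1* = 36, q_2* = 12.3333

MU_q_1 = 6/√q_1, MU_q_2 = 1. Tangency: 6/√q_1 = p_1/p_2.
Thus q_1* = (6·p_2/p_1)² — independent of I — with the rest of income spent on q_2.
Plugging in: q_1* = (6·9/9)² = 36, q_2* = 12.3333.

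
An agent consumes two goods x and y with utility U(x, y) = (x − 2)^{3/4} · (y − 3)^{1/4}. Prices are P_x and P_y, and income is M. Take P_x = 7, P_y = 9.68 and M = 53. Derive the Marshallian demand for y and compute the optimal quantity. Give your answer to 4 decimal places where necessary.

MRS = 3·(y−3)/(x−2). Tangency with P_x/P_y gives y−3 = (1/3)·(P_x/P_y)·(x−2).
After buying the subsistence bundle (2, 3), a share 0.75 of the remaining income goes to x: x* = 2 + 0.75·(M − 2P_x − 3P_y)/P_x.
Discretionary income = 53 − 2·7 − 3·9.68 = 9.96; y* = 3 + 0.25·9.96/9.68 = 3.2572.

y* = 3.2572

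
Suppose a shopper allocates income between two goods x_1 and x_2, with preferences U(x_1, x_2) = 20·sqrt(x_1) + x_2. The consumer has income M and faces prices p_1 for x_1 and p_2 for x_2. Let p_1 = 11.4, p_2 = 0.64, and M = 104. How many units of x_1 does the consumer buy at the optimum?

Thus x_1* = (10·p_2/p_1)² — independent of M — with the rest of income spent on x_2.
Plugging in: x_1* = (10·0.64/11.4)² = 0.3152.

x_1* = 0.3152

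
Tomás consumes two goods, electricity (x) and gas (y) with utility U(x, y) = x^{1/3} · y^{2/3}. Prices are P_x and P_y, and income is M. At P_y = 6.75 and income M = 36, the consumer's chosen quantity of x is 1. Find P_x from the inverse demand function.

P_x = 12

Tangency: MRS = (1/2)·y/x = P_x/P_y.
Rearranging, P_y·y = 2·P_x·x. Substituting into the budget gives P_x·x·(1 + 2) = M.
Demand: x*(P_x,P_y,M) = 1/3·M/P_x and y* = 2/3·M/P_y.
Set x* = 1 in the demand function and solve for P_x: P_x = 12.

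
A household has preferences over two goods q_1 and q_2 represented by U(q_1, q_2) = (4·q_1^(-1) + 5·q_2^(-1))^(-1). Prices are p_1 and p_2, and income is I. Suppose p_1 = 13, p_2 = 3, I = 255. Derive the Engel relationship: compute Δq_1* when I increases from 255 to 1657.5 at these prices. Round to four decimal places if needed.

Δq_1* = 70.1877

MU_q_1 ∝ 4·q_1^(-2), MU_q_2 ∝ 5·q_2^(-2), so MRS = (4/5)·(q_2/q_1)^(2) = p_1/p_2.
Hence q_2/q_1 = ((5/4)·p_1/p_2)^(1/(2)), i.e. raised to the 0.5 power.
With the ratio pinned down, the budget gives q_1* = I/(p_1 + p_2·(q_2/q_1)) and q_2* = (q_2/q_1)·q_1*.
Numerically q_2/q_1 = 2.327373, so q_1* = 255/(13 + 3·2.327373) = 12.7614.
At I' = 1657.5: q_1* = 82.9492. Change: 82.9492 − 12.7614 = 70.1877.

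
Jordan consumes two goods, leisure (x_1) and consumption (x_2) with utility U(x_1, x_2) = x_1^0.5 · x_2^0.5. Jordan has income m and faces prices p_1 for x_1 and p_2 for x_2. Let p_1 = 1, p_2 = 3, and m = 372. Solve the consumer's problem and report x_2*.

Demand: x_1*(p_1,p_2,m) = 0.5·m/p_1 and x_2* = 0.5·m/p_2.
At p_1=1, p_2=3, m=372: x_2* = 0.5·372/3 = 62.

x_2* = 62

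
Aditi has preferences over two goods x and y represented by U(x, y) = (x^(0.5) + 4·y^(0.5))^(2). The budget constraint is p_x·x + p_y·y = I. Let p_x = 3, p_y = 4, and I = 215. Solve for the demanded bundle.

With the ratio pinned down, the budget gives x* = I/(p_x + p_y·(y/x)) and y* = (y/x)·x*.
Numerically y/x = 9, so x* = 215/(3 + 4·9) = 5.5128 and y* = 9·5.5128 = 49.6154.

x* = 5.5128, y* = 49.6154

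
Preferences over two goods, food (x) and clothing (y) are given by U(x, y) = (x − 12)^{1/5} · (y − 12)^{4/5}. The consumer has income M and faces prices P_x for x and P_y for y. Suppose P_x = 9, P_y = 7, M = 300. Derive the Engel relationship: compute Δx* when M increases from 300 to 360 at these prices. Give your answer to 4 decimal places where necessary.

Δx* = 1.3333

MRS = (1/4)·(y−12)/(x−12). Tangency with P_x/P_y gives y−12 = 4·(P_x/P_y)·(x−12).
Substituting into the budget: x* = 12 + 0.2·(M − 12·P_x − 12·P_y)/P_x, and y* = 12 + 0.8·(…)/P_y.
Discretionary income = 300 − 12·9 − 12·7 = 108; x* = 12 + 0.2·108/9 = 14.4.
At M' = 360: x* = 15.7333. Change: 15.7333 − 14.4 = 1.3333.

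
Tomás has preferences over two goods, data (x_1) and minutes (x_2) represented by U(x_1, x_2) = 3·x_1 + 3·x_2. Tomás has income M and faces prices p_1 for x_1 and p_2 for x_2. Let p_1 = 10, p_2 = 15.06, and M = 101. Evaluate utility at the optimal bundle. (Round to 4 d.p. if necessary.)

Perfect substitutes: compare marginal utility per dollar. 3/p_1 vs 3/p_2 → 0.3 vs 0.1992.
x_1 gives more utility per dollar, so spend all income on x_1: x_1* = M/p_1, x_2* = 0.
Numerically: x_1* = 10.1, x_2* = 0.
Utility at the optimum: U(10.1, 0) = 30.3.

V = 30.3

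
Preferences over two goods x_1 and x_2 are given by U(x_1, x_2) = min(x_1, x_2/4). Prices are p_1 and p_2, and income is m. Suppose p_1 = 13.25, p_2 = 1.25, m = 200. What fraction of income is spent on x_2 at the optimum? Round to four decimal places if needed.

share on x_2 = 0.274

With perfect complements, no substitution: consume in ratio x_1:x_2 = 1:4.
Budget: p_1·x_1 + p_2·4·x_1 = m, so (p_1 + 4·p_2)·x_1 = m.
Demand: x_1*(p_1,p_2,m) = m/(p_1 + 4·p_2), x_2* = 4·m/(p_1 + 4·p_2).
Here 13.25 + 4·1.25 = 18.25, giving x_1* = 10.9589 and x_2* = 43.8356.
Expenditure on x_2: 1.25·43.8356 = 54.7945; share = 0.274.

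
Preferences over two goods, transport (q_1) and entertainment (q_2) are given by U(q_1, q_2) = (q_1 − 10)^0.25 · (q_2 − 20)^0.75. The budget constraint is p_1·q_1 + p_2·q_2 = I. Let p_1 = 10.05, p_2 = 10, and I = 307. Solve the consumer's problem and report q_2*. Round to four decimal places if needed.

This is Cobb-Douglas in (q_1−10, q_2−20): tangency gives 0.25·p_2·(q_2−20) = 0.75·p_1·(q_1−10).
After buying the subsistence bundle (10, 20), a share 0.25 of the remaining income goes to q_1: q_1* = 10 + 0.25·(I − 10p_1 − 20p_2)/p_1.
Discretionary income = 307 − 10·10.05 − 20·10 = 6.5; q_2* = 20 + 0.75·6.5/10 = 20.4875.

q_2* = 20.4875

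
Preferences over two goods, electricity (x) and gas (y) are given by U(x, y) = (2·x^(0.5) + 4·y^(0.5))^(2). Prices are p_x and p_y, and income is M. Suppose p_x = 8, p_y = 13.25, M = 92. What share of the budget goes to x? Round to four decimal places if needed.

From the CES first-order condition, (1/2)·(y/x)^(0.5) = p_x/p_y.
Hence y/x = (2·p_x/p_y)^(1/(0.5)), i.e. raised to the 2 power.
With the ratio pinned down, the budget gives x* = M/(p_x + p_y·(y/x)) and y* = (y/x)·x*.
Numerically y/x = 1.45817, so x* = 92/(8 + 13.25·1.45817) = 3.3674 and y* = 1.45817·3.3674 = 4.9102.
Expenditure on x: 8·3.3674 = 26.9392; share = 0.2928.

share on x = 0.2928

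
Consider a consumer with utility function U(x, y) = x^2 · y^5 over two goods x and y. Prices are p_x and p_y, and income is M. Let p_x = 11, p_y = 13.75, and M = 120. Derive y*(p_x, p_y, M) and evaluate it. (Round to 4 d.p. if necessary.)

MU_x/MU_y = (2·y)/(5·x); tangency sets this equal to p_x/p_y.
Rearranging, p_y·y = (5/2)·p_x·x. Substituting into the budget gives p_x·x·(1 + (5/2)) = M.
Demand: x*(p_x,p_y,M) = 2/7·M/p_x and y* = 5/7·M/p_y.
At p_x=11, p_y=13.75, M=120: y* = 5/7·120/13.75 = 6.2338.

y* = 6.2338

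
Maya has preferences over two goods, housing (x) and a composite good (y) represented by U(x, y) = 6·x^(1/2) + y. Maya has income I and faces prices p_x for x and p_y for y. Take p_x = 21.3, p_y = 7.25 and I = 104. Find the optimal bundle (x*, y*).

x* = 1.0427, y* = 11.2814

Utility is quasi-linear in y; the FOC for x is 3/√x = p_x/p_y.
Solve: √x = 3·p_y/p_x, so x*(p_x,p_y) = (3·p_y/p_x)², and y* = (I − p_x·x*)/p_y.
Plugging in: x* = (3·7.25/21.3)² = 1.0427, y* = 11.2814.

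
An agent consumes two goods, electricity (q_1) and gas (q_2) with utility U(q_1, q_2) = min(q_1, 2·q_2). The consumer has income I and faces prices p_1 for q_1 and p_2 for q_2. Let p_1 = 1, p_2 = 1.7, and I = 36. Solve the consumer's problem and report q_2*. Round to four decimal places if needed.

Demand: q_1*(p_1,p_2,I) = 2·I/(2·p_1 + p_2), q_2* = I/(2·p_1 + p_2).
Here 2·1 + 1.7 = 3.7, giving q_2* = 9.7297.

q_2* = 9.7297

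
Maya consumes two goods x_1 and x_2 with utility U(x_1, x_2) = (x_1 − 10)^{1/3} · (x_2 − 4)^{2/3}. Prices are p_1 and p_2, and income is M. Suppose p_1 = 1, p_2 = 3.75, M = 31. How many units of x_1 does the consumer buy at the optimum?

x_1* = 12

This is Cobb-Douglas in (x_1−10, x_2−4): tangency gives 1/3·p_2·(x_2−4) = 2/3·p_1·(x_1−10).
Substituting into the budget: x_1* = 10 + 1/3·(M − 10·p_1 − 4·p_2)/p_1, and x_2* = 4 + 2/3·(…)/p_2.
Discretionary income = 31 − 10·1 − 4·3.75 = 6; x_1* = 10 + 1/3·6/1 = 12.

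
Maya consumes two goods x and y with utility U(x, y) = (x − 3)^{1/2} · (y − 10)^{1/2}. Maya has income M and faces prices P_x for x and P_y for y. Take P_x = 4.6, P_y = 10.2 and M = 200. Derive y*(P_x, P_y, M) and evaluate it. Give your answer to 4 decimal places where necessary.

Substituting into the budget: x* = 3 + 0.5·(M − 3·P_x − 10·P_y)/P_x, and y* = 10 + 0.5·(…)/P_y.
Discretionary income = 200 − 3·4.6 − 10·10.2 = 84.2; y* = 10 + 0.5·84.2/10.2 = 14.1275.

y* = 14.1275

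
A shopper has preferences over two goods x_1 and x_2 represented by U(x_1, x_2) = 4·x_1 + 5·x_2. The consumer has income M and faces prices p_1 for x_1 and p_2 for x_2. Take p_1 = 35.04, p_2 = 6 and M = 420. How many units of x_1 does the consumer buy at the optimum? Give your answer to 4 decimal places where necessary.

x_1* = 0

Linear utility — the consumer picks whichever good has higher MU/price: 4/35.04 = 0.1142 vs 5/6 = 0.8333.
x_2 gives more utility per dollar, so spend all income on x_2: x_2* = M/p_2, x_1* = 0.
Numerically: x_1* = 0, x_2* = 70.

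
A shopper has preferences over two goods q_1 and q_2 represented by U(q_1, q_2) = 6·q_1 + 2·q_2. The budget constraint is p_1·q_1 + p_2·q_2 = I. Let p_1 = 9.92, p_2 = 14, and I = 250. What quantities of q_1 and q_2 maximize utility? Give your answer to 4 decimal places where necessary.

Linear utility — the consumer picks whichever good has higher MU/price: 6/9.92 = 0.6048 vs 2/14 = 0.1429.
q_1 gives more utility per dollar, so spend all income on q_1: q_1* = I/p_1, q_2* = 0.
Numerically: q_1* = 25.2016, q_2* = 0.

q_1* = 25.2016, q_2* = 0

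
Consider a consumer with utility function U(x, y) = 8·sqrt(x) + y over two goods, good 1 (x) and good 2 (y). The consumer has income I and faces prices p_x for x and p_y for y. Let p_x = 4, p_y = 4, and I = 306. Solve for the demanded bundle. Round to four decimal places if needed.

x* = 16, y* = 60.5

Utility is quasi-linear in y; the FOC for x is 4/√x = p_x/p_y.
Thus x* = (4·p_y/p_x)² — independent of I — with the rest of income spent on y.
Plugging in: x* = (4·4/4)² = 16, y* = 60.5.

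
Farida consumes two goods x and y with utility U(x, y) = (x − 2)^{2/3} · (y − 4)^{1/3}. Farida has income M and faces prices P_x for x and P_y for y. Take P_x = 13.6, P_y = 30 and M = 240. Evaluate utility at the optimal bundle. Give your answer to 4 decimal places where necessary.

V = 2.7736

MRS = 2·(y−4)/(x−2). Tangency with P_x/P_y gives y−4 = (1/2)·(P_x/P_y)·(x−2).
Substituting into the budget: x* = 2 + 2/3·(M − 2·P_x − 4·P_y)/P_x, and y* = 4 + 1/3·(…)/P_y.
Discretionary income = 240 − 2·13.6 − 4·30 = 92.8; x* = 2 + 2/3·92.8/13.6 = 6.549; y* = 4 + 1/3·92.8/30 = 5.0311.
Utility at the optimum: U(6.549, 5.0311) = 2.7736.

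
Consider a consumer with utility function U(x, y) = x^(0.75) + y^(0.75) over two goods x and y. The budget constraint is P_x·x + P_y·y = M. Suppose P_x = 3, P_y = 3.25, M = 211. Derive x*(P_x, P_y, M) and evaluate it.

With the ratio pinned down, the budget gives x* = M/(P_x + P_y·(y/x)) and y* = (y/x)·x*.
Numerically y/x = 0.726025, so x* = 211/(3 + 3.25·0.726025) = 39.3687.

x* = 39.3687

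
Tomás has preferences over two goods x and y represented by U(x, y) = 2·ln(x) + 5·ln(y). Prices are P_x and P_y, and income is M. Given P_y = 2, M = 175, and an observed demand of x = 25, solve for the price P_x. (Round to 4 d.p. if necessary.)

MU_x/MU_y = (2·y)/(5·x); tangency sets this equal to P_x/P_y.
Rearranging, P_y·y = (5/2)·P_x·x. Substituting into the budget gives P_x·x·(1 + (5/2)) = M.
Demand: x*(P_x,P_y,M) = 2/7·M/P_x and y* = 5/7·M/P_y.
Set x* = 25 in the demand function and solve for P_x: P_x = 2.

P_x = 2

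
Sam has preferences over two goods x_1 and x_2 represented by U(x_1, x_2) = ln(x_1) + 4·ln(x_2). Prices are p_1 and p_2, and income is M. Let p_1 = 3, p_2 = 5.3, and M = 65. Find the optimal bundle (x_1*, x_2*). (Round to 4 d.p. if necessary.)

The MRS is (1/4)·x_2/x_1. Set MRS = p_1/p_2.
Rearranging, p_2·x_2 = 4·p_1·x_1. Substituting into the budget gives p_1·x_1·(1 + 4) = M.
Demand: x_1*(p_1,p_2,M) = 0.2·M/p_1 and x_2* = 0.8·M/p_2.
At p_1=3, p_2=5.3, M=65: x_1* = 0.2·65/3 = 4.3333, x_2* = 9.8113.

x_1* = 4.3333, x_2* = 9.8113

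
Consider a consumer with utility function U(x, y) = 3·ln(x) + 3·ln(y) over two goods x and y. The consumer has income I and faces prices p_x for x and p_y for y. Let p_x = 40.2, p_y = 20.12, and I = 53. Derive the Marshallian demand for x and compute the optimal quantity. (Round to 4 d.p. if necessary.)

x* = 0.6592

The MRS is y/x. Set MRS = p_x/p_y.
Rearranging, p_y·y = p_x·x. Substituting into the budget gives p_x·x·(1 + 1) = I.
Demand: x*(p_x,p_y,I) = 0.5·I/p_x and y* = 0.5·I/p_y.
At p_x=40.2, p_y=20.12, I=53: x* = 0.5·53/40.2 = 0.6592.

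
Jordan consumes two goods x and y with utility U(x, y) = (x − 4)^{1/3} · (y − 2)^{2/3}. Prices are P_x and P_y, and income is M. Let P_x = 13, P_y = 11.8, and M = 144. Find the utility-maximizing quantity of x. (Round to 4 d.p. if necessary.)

x* = 5.7538

Let x' = x−4, y' = y−2. MRS = (1/2)·y'/x' = P_x/P_y.
Substituting into the budget: x* = 4 + 1/3·(M − 4·P_x − 2·P_y)/P_x, and y* = 2 + 2/3·(…)/P_y.
Discretionary income = 144 − 4·13 − 2·11.8 = 68.4; x* = 4 + 1/3·68.4/13 = 5.7538.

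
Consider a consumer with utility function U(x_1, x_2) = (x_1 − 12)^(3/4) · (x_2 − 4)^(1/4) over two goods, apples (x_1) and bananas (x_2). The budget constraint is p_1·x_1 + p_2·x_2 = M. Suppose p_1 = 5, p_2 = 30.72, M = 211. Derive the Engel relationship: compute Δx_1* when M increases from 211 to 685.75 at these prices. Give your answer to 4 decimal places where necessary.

Let x_1' = x_1−12, x_2' = x_2−4. MRS = 3·x_2'/x_1' = p_1/p_2.
Substituting into the budget: x_1* = 12 + 0.75·(M − 12·p_1 − 4·p_2)/p_1, and x_2* = 4 + 0.25·(…)/p_2.
Discretionary income = 211 − 12·5 − 4·30.72 = 28.12; x_1* = 12 + 0.75·28.12/5 = 16.218.
At M' = 685.75: x_1* = 87.4305. Change: 87.4305 − 16.218 = 71.2125.

Δx_1* = 71.2125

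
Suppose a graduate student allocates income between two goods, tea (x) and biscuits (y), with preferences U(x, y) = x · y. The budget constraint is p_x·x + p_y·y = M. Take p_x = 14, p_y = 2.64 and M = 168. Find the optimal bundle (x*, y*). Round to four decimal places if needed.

Tangency: MRS = y/x = p_x/p_y.
Rearranging, p_y·y = p_x·x. Substituting into the budget gives p_x·x·(1 + 1) = M.
Demand: x*(p_x,p_y,M) = 0.5·M/p_x and y* = 0.5·M/p_y.
At p_x=14, p_y=2.64, M=168: x* = 0.5·168/14 = 6, y* = 31.8182.

x* = 6, y* = 31.8182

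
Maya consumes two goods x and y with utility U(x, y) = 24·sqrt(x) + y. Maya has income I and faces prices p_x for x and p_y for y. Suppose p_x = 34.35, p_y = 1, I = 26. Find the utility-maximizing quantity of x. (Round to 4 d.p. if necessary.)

x* = 0.122

Set MRS = p_x/p_y: 12·x^(−1/2) = p_x/p_y.
Solve: √x = 12·p_y/p_x, so x*(p_x,p_y) = (12·p_y/p_x)², and y* = (I − p_x·x*)/p_y.
Plugging in: x* = (12·1/34.35)² = 0.122.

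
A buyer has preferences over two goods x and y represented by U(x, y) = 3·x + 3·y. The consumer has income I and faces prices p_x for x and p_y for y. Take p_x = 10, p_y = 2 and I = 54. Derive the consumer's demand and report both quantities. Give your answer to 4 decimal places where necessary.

x* = 0, y* = 27

Perfect substitutes: compare marginal utility per dollar. 3/p_x vs 3/p_y → 0.3 vs 1.5.
y gives more utility per dollar, so spend all income on y: y* = I/p_y, x* = 0.
Numerically: x* = 0, y* = 27.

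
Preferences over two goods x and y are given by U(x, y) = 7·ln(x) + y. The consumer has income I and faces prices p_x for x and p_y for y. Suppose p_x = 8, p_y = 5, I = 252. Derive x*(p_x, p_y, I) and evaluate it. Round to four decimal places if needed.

x* = 4.375

Set MRS = p_x/p_y: (7/x)/1 = p_x/p_y.
So x*(p_x,p_y) = 7·p_y/p_x, independent of income; and y* = (I − 7·p_y)/p_y.
At the given prices: x* = 7·5/8 = 4.375.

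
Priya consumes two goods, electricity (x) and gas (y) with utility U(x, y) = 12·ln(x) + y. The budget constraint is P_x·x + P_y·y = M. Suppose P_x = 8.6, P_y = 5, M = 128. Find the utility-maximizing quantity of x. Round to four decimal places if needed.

Set MRS = P_x/P_y: (12/x)/1 = P_x/P_y.
So x*(P_x,P_y) = 12·P_y/P_x, independent of income; and y* = (M − 12·P_y)/P_y.
At the given prices: x* = 12·5/8.6 = 6.9767.

x* = 6.9767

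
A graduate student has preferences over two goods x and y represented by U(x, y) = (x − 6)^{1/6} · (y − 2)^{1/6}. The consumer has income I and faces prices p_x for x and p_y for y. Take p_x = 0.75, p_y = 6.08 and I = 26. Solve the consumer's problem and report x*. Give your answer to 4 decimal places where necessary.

x* = 12.2267

MRS = (y−2)/(x−6). Tangency with p_x/p_y gives y−2 = (p_x/p_y)·(x−6).
Substituting into the budget: x* = 6 + 0.5·(I − 6·p_x − 2·p_y)/p_x, and y* = 2 + 0.5·(…)/p_y.
Discretionary income = 26 − 6·0.75 − 2·6.08 = 9.34; x* = 6 + 0.5·9.34/0.75 = 12.2267.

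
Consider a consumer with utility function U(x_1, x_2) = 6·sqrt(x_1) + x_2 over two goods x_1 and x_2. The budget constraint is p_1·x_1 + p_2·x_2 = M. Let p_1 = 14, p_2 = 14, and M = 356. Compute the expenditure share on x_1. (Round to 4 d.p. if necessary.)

Utility is quasi-linear in x_2; the FOC for x_1 is 3/√x_1 = p_1/p_2.
Thus x_1* = (3·p_2/p_1)² — independent of M — with the rest of income spent on x_2.
Plugging in: x_1* = (3·14/14)² = 9, x_2* = 16.4286.
Expenditure on x_1: 14·9 = 126; share = 0.3539.

share on x_1 = 0.3539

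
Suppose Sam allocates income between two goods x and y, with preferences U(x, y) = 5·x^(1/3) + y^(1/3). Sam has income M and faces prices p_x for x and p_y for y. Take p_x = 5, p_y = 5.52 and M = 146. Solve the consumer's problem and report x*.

x* = 26.9093

Substitute y = (y/x)·x into the budget: x* = M/(p_x + p_y·(y/x)).
Numerically y/x = 0.077107, so x* = 146/(5 + 5.52·0.077107) = 26.9093.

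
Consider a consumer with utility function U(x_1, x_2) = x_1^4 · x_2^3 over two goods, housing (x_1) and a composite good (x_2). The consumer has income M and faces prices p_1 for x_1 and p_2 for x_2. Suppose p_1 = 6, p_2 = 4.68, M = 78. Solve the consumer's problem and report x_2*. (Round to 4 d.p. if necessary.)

Tangency: MRS = (4/3)·x_2/x_1 = p_1/p_2.
So 4·p_2·x_2 = 3·p_1·x_1; combined with the budget, a share 4/7 of income goes to x_1.
Demand: x_1*(p_1,p_2,M) = 4/7·M/p_1 and x_2* = 3/7·M/p_2.
At p_1=6, p_2=4.68, M=78: x_2* = 3/7·78/4.68 = 7.1429.

x_2* = 7.1429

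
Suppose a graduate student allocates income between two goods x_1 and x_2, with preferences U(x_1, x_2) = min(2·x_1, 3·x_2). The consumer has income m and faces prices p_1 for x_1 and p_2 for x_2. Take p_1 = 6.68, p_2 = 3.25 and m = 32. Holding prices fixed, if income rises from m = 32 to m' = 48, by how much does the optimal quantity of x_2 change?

Δx_2* = 1.2057

Demand: x_1*(p_1,p_2,m) = 3·m/(3·p_1 + 2·p_2), x_2* = 2·m/(3·p_1 + 2·p_2).
Here 3·6.68 + 2·3.25 = 26.54, giving x_2* = 2.4115.
At m' = 48: x_2* = 3.6172. Change: 3.6172 − 2.4115 = 1.2057.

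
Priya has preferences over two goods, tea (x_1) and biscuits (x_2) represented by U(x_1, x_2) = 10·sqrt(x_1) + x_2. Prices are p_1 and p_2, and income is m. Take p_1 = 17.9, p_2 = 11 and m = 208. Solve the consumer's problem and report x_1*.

x_1* = 9.441

Utility is quasi-linear in x_2; the FOC for x_1 is 5/√x_1 = p_1/p_2.
Thus x_1* = (5·p_2/p_1)² — independent of m — with the rest of income spent on x_2.
Plugging in: x_1* = (5·11/17.9)² = 9.441.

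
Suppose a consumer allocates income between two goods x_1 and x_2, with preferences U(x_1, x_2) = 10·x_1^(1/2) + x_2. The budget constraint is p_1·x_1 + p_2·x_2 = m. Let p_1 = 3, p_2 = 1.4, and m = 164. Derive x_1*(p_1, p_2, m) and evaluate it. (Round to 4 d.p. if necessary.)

x_1* = 5.4444

Thus x_1* = (5·p_2/p_1)² — independent of m — with the rest of income spent on x_2.
Plugging in: x_1* = (5·1.4/3)² = 5.4444.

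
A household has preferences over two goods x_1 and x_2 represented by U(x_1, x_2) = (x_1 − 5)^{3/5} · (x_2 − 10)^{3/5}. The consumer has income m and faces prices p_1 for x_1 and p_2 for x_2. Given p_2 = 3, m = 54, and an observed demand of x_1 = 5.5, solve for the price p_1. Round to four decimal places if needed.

p_1 = 4

Let x_1' = x_1−5, x_2' = x_2−10. MRS = x_2'/x_1' = p_1/p_2.
After buying the subsistence bundle (5, 10), a share 0.5 of the remaining income goes to x_1: x_1* = 5 + 0.5·(m − 5p_1 − 10p_2)/p_1.
Set x_1* = 5.5 in the demand function and solve for p_1: p_1 = 4.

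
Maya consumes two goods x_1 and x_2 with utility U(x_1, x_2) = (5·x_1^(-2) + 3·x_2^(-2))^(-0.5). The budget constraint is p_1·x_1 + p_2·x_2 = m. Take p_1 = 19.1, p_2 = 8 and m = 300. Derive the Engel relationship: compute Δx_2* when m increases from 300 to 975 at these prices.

With the ratio pinned down, the budget gives x_1* = m/(p_1 + p_2·(x_2/x_1)) and x_2* = (x_2/x_1)·x_1*.
Numerically x_2/x_1 = 1.127279, so x_1* = 300/(19.1 + 8·1.127279) = 10.6692 and x_2* = 1.127279·10.6692 = 12.0272.
At m' = 975: x_2* = 39.0884. Change: 39.0884 − 12.0272 = 27.0612.

Δx_2* = 27.0612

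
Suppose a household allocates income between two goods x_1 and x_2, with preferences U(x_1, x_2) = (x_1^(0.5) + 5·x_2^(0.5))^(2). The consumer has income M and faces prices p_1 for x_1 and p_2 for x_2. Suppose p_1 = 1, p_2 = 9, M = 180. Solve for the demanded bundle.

x_1* = 47.6471, x_2* = 14.7059

MRS = MU_x_1/MU_x_2 = (1/5)·(x_2/x_1)^(0.5). Set equal to p_1/p_2.
Solve for the ratio: x_2/x_1 = [5·p_1/p_2]^(2).
With the ratio pinned down, the budget gives x_1* = M/(p_1 + p_2·(x_2/x_1)) and x_2* = (x_2/x_1)·x_1*.
Numerically x_2/x_1 = 0.308642, so x_1* = 180/(1 + 9·0.308642) = 47.6471 and x_2* = 0.308642·47.6471 = 14.7059.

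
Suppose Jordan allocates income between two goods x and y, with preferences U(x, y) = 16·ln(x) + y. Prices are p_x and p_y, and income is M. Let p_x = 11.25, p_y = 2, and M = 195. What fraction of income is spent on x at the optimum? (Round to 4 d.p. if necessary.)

share on x = 0.1641

Set MRS = p_x/p_y: (16/x)/1 = p_x/p_y.
So x*(p_x,p_y) = 16·p_y/p_x, independent of income; and y* = (M − 16·p_y)/p_y.
At the given prices: x* = 16·2/11.25 = 2.8444, and y* = 81.5.
Expenditure on x: 11.25·2.8444 = 32; share = 0.1641.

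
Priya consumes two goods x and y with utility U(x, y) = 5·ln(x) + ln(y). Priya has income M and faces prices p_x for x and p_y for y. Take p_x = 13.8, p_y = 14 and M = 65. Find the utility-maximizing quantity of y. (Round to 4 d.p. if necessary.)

y* = 0.7738

Demand: x*(p_x,p_y,M) = 5/6·M/p_x and y* = 1/6·M/p_y.
At p_x=13.8, p_y=14, M=65: y* = 1/6·65/14 = 0.7738.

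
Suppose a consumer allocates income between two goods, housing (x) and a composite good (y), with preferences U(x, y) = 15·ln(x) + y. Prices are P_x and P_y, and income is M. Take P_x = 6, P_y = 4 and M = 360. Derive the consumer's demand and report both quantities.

x* = 10, y* = 75

Set MRS = P_x/P_y: (15/x)/1 = P_x/P_y.
So x*(P_x,P_y) = 15·P_y/P_x, independent of income; and y* = (M − 15·P_y)/P_y.
At the given prices: x* = 15·4/6 = 10, and y* = 75.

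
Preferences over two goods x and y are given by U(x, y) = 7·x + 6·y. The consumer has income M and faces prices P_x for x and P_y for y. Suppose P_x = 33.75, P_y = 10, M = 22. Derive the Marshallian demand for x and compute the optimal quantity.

x* = 0

y gives more utility per dollar, so spend all income on y: y* = M/P_y, x* = 0.
Numerically: x* = 0, y* = 2.2.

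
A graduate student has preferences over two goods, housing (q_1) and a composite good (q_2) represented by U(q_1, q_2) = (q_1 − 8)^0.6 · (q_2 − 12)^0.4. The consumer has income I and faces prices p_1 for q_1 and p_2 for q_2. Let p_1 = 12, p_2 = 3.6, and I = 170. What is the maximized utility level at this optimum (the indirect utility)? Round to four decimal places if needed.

V = 2.1195

This is Cobb-Douglas in (q_1−8, q_2−12): tangency gives 0.6·p_2·(q_2−12) = 0.4·p_1·(q_1−8).
After buying the subsistence bundle (8, 12), a share 0.6 of the remaining income goes to q_1: q_1* = 8 + 0.6·(I − 8p_1 − 12p_2)/p_1.
Discretionary income = 170 − 8·12 − 12·3.6 = 30.8; q_1* = 8 + 0.6·30.8/12 = 9.54; q_2* = 12 + 0.4·30.8/3.6 = 15.4222.
Utility at the optimum: U(9.54, 15.4222) = 2.1195.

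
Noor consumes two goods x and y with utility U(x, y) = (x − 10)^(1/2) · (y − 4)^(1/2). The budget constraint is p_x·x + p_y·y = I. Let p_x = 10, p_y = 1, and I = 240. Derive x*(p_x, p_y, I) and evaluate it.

Let x' = x−10, y' = y−4. MRS = y'/x' = p_x/p_y.
After buying the subsistence bundle (10, 4), a share 0.5 of the remaining income goes to x: x* = 10 + 0.5·(I − 10p_x − 4p_y)/p_x.
Discretionary income = 240 − 10·10 − 4·1 = 136; x* = 10 + 0.5·136/10 = 16.8.

x* = 16.8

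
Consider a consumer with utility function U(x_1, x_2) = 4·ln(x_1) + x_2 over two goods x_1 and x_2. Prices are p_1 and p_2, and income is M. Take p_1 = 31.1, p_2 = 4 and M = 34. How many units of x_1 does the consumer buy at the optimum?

So x_1*(p_1,p_2) = 4·p_2/p_1, independent of income; and x_2* = (M − 4·p_2)/p_2.
At the given prices: x_1* = 4·4/31.1 = 0.5145.

x_1* = 0.5145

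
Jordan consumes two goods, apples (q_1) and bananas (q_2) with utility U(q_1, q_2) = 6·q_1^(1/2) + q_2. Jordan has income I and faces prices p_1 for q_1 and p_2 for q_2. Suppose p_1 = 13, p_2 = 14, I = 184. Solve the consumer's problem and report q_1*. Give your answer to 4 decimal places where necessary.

Utility is quasi-linear in q_2; the FOC for q_1 is 3/√q_1 = p_1/p_2.
Solve: √q_1 = 3·p_2/p_1, so q_1*(p_1,p_2) = (3·p_2/p_1)², and q_2* = (I − p_1·q_1*)/p_2.
Plugging in: q_1* = (3·14/13)² = 10.4379.

q_1* = 10.4379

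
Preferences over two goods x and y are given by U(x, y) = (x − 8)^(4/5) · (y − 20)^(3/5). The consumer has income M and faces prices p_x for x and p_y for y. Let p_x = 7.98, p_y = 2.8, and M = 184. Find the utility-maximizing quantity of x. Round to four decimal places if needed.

x* = 12.5943

Let x' = x−8, y' = y−20. MRS = (4/3)·y'/x' = p_x/p_y.
Substituting into the budget: x* = 8 + 4/7·(M − 8·p_x − 20·p_y)/p_x, and y* = 20 + 3/7·(…)/p_y.
Discretionary income = 184 − 8·7.98 − 20·2.8 = 64.16; x* = 8 + 4/7·64.16/7.98 = 12.5943.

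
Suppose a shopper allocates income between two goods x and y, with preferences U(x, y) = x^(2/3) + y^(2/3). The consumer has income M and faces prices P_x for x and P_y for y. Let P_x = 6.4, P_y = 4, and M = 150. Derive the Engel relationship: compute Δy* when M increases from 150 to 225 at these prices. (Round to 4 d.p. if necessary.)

Δy* = 13.4831

MU_x ∝ x^(-1/3), MU_y ∝ y^(-1/3), so MRS = (y/x)^(1/3) = P_x/P_y.
Solve for the ratio: y/x = [P_x/P_y]^(3).
Substitute y = (y/x)·x into the budget: x* = M/(P_x + P_y·(y/x)).
Numerically y/x = 4.096, so x* = 150/(6.4 + 4·4.096) = 6.5836 and y* = 4.096·6.5836 = 26.9663.
At M' = 225: y* = 40.4494. Change: 40.4494 − 26.9663 = 13.4831.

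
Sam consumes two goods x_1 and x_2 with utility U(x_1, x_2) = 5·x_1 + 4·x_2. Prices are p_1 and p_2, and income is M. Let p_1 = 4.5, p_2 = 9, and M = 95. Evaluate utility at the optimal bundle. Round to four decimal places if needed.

V = 105.5556

Linear utility — the consumer picks whichever good has higher MU/price: 5/4.5 = 1.1111 vs 4/9 = 0.4444.
x_1 gives more utility per dollar, so spend all income on x_1: x_1* = M/p_1, x_2* = 0.
Numerically: x_1* = 21.1111, x_2* = 0.
Utility at the optimum: U(21.1111, 0) = 105.5556.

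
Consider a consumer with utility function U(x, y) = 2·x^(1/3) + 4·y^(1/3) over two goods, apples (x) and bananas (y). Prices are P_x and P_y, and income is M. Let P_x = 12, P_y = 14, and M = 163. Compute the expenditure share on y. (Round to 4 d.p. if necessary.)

share on y = 0.7237

MRS = MU_x/MU_y = (1/2)·(y/x)^(2/3). Set equal to P_x/P_y.
Hence y/x = (2·P_x/P_y)^(1/(2/3)), i.e. raised to the 1.5 power.
Substitute y = (y/x)·x into the budget: x* = M/(P_x + P_y·(y/x)).
Numerically y/x = 2.244527, so x* = 163/(12 + 14·2.244527) = 3.7537 and y* = 2.244527·3.7537 = 8.4254.
Expenditure on y: 14·8.4254 = 117.9551; share = 0.7237.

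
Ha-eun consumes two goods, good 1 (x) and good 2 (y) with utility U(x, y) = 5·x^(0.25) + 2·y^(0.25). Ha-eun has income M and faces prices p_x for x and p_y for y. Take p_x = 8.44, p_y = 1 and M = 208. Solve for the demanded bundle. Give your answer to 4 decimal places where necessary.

Substitute y = (y/x)·x into the budget: x* = M/(p_x + p_y·(y/x)).
Numerically y/x = 5.0645, so x* = 208/(8.44 + 1·5.0645) = 15.4023 and y* = 5.0645·15.4023 = 78.0048.

x* = 15.4023, y* = 78.0048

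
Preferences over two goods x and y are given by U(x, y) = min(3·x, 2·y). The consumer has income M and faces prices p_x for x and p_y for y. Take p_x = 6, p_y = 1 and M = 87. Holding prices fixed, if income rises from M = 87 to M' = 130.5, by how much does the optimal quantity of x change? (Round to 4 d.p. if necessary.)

With perfect complements, no substitution: consume in ratio x:y = 2:3.
Budget: p_x·x + p_y·(3/2)·x = M, so (2·p_x + 3·p_y)·x = 2·M.
Demand: x*(p_x,p_y,M) = 2·M/(2·p_x + 3·p_y), y* = 3·M/(2·p_x + 3·p_y).
Here 2·6 + 3·1 = 15, giving x* = 11.6.
At M' = 130.5: x* = 17.4. Change: 17.4 − 11.6 = 5.8.

Δx* = 5.8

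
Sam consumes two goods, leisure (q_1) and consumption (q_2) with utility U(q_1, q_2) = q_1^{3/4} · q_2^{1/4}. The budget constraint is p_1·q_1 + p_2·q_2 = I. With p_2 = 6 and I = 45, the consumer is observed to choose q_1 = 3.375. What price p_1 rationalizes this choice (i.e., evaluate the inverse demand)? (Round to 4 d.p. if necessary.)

The MRS is 3·q_2/q_1. Set MRS = p_1/p_2.
Rearranging, p_2·q_2 = (1/3)·p_1·q_1. Substituting into the budget gives p_1·q_1·(1 + (1/3)) = I.
Demand: q_1*(p_1,p_2,I) = 0.75·I/p_1 and q_2* = 0.25·I/p_2.
Set q_1* = 3.375 in the demand function and solve for p_1: p_1 = 10.

p_1 = 10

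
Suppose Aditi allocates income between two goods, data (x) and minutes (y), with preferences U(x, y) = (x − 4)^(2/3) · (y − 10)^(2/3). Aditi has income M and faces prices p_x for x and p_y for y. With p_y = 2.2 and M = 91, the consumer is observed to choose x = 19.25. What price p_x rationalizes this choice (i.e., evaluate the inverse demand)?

MRS = (y−10)/(x−4). Tangency with p_x/p_y gives y−10 = (p_x/p_y)·(x−4).
After buying the subsistence bundle (4, 10), a share 0.5 of the remaining income goes to x: x* = 4 + 0.5·(M − 4p_x − 10p_y)/p_x.
Set x* = 19.25 in the demand function and solve for p_x: p_x = 2.

p_x = 2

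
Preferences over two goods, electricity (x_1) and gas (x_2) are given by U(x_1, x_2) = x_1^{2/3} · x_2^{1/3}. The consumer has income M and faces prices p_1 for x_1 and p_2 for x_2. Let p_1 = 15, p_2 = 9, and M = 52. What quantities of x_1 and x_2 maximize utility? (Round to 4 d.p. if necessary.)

The MRS is 2·x_2/x_1. Set MRS = p_1/p_2.
So 2/3·p_2·x_2 = 1/3·p_1·x_1; combined with the budget, a share 2/3 of income goes to x_1.
Demand: x_1*(p_1,p_2,M) = 2/3·M/p_1 and x_2* = 1/3·M/p_2.
At p_1=15, p_2=9, M=52: x_1* = 2/3·52/15 = 2.3111, x_2* = 1.9259.

x_1* = 2.3111, x_2* = 1.9259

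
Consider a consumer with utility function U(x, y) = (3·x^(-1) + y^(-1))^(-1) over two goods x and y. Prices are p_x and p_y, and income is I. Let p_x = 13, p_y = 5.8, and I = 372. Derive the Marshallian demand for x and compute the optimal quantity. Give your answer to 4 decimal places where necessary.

MRS = MU_x/MU_y = 3·(y/x)^(2). Set equal to p_x/p_y.
Solve for the ratio: y/x = [(1/3)·p_x/p_y]^(0.5).
Substitute y = (y/x)·x into the budget: x* = I/(p_x + p_y·(y/x)).
Numerically y/x = 0.864365, so x* = 372/(13 + 5.8·0.864365) = 20.6514.

x* = 20.6514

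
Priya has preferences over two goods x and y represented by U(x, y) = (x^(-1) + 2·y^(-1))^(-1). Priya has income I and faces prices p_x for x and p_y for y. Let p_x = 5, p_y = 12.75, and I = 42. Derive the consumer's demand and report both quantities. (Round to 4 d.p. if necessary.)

x* = 2.578, y* = 2.2831

MRS = MU_x/MU_y = (1/2)·(y/x)^(2). Set equal to p_x/p_y.
Hence y/x = (2·p_x/p_y)^(1/(2)), i.e. raised to the 0.5 power.
Substitute y = (y/x)·x into the budget: x* = I/(p_x + p_y·(y/x)).
Numerically y/x = 0.885615, so x* = 42/(5 + 12.75·0.885615) = 2.578 and y* = 0.885615·2.578 = 2.2831.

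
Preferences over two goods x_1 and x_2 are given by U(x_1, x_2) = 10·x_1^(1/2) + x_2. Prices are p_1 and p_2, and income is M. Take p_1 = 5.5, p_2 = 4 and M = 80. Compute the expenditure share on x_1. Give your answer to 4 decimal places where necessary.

share on x_1 = 0.9091

Utility is quasi-linear in x_2; the FOC for x_1 is 5/√x_1 = p_1/p_2.
Solve: √x_1 = 5·p_2/p_1, so x_1*(p_1,p_2) = (5·p_2/p_1)², and x_2* = (M − p_1·x_1*)/p_2.
Plugging in: x_1* = (5·4/5.5)² = 13.2231, x_2* = 1.8182.
Expenditure on x_1: 5.5·13.2231 = 72.7273; share = 0.9091.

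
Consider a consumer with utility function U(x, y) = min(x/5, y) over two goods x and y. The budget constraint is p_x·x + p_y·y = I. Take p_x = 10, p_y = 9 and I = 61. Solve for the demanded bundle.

Demand: x*(p_x,p_y,I) = 5·I/(5·p_x + p_y), y* = I/(5·p_x + p_y).
Here 5·10 + 9 = 59, giving x* = 5.1695 and y* = 1.0339.

x* = 5.1695, y* = 1.0339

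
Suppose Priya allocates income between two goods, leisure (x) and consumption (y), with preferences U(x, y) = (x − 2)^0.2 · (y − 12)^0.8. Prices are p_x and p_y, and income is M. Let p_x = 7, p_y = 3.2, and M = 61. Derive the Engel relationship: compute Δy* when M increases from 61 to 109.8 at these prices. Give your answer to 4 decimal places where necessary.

Δy* = 12.2

Substituting into the budget: x* = 2 + 0.2·(M − 2·p_x − 12·p_y)/p_x, and y* = 12 + 0.8·(…)/p_y.
Discretionary income = 61 − 2·7 − 12·3.2 = 8.6; y* = 12 + 0.8·8.6/3.2 = 14.15.
At M' = 109.8: y* = 26.35. Change: 26.35 − 14.15 = 12.2.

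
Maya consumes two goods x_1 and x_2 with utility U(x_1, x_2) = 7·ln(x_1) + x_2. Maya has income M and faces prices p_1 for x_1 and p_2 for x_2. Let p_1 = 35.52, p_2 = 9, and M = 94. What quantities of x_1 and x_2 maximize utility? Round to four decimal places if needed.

x_1* = 1.7736, x_2* = 3.4444

At the given prices: x_1* = 7·9/35.52 = 1.7736, and x_2* = 3.4444.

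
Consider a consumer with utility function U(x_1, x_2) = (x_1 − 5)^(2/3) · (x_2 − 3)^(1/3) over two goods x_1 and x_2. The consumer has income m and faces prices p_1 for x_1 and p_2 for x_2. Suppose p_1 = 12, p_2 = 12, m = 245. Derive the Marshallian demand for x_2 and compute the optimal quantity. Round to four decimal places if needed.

MRS = 2·(x_2−3)/(x_1−5). Tangency with p_1/p_2 gives x_2−3 = (1/2)·(p_1/p_2)·(x_1−5).
Substituting into the budget: x_1* = 5 + 2/3·(m − 5·p_1 − 3·p_2)/p_1, and x_2* = 3 + 1/3·(…)/p_2.
Discretionary income = 245 − 5·12 − 3·12 = 149; x_2* = 3 + 1/3·149/12 = 7.1389.

x_2* = 7.1389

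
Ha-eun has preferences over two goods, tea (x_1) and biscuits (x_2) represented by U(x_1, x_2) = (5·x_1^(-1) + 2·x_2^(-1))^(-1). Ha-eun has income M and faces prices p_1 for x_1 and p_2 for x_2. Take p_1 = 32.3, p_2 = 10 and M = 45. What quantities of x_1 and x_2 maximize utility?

MU_x_1 ∝ 5·x_1^(-2), MU_x_2 ∝ 2·x_2^(-2), so MRS = (5/2)·(x_2/x_1)^(2) = p_1/p_2.
Solve for the ratio: x_2/x_1 = [(2/5)·p_1/p_2]^(0.5).
With the ratio pinned down, the budget gives x_1* = M/(p_1 + p_2·(x_2/x_1)) and x_2* = (x_2/x_1)·x_1*.
Numerically x_2/x_1 = 1.136662, so x_1* = 45/(32.3 + 10·1.136662) = 1.0305 and x_2* = 1.136662·1.0305 = 1.1714.

x_1* = 1.0305, x_2* = 1.1714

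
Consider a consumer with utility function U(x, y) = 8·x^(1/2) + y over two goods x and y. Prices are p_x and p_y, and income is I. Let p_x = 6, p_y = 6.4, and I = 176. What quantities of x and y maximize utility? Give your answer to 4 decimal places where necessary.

x* = 18.2044, y* = 10.4333

MU_x = 4/√x, MU_y = 1. Tangency: 4/√x = p_x/p_y.
Solve: √x = 4·p_y/p_x, so x*(p_x,p_y) = (4·p_y/p_x)², and y* = (I − p_x·x*)/p_y.
Plugging in: x* = (4·6.4/6)² = 18.2044, y* = 10.4333.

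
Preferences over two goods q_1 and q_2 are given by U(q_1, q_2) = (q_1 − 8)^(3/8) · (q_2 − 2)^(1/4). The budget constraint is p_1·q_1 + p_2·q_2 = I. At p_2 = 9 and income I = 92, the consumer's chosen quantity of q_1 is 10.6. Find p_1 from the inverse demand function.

p_1 = 6

This is Cobb-Douglas in (q_1−8, q_2−2): tangency gives 0.375·p_2·(q_2−2) = 0.25·p_1·(q_1−8).
Substituting into the budget: q_1* = 8 + 0.6·(I − 8·p_1 − 2·p_2)/p_1, and q_2* = 2 + 0.4·(…)/p_2.
Set q_1* = 10.6 in the demand function and solve for p_1: p_1 = 6.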